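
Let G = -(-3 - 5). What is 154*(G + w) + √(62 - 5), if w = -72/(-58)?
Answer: 41272/29 + √57 ≈ 1430.7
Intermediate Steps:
w = 36/29 (w = -72*(-1/58) = 36/29 ≈ 1.2414)
G = 8 (G = -1*(-8) = 8)
154*(G + w) + √(62 - 5) = 154*(8 + 36/29) + √(62 - 5) = 154*(268/29) + √57 = 41272/29 + √57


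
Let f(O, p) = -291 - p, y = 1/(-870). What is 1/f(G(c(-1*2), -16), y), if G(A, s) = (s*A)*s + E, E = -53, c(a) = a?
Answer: -870/253169 ≈ -0.0034364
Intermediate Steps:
y = -1/870 ≈ -0.0011494
G(A, s) = -53 + A*s**2 (G(A, s) = (s*A)*s - 53 = (A*s)*s - 53 = A*s**2 - 53 = -53 + A*s**2)
1/f(G(c(-1*2), -16), y) = 1/(-291 - 1*(-1/870)) = 1/(-291 + 1/870) = 1/(-253169/870) = -870/253169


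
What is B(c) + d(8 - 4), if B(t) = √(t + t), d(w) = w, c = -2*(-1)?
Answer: 6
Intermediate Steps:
c = 2
B(t) = √2*√t (B(t) = √(2*t) = √2*√t)
B(c) + d(8 - 4) = √2*√2 + (8 - 4) = 2 + 4 = 6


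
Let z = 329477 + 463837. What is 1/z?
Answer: 1/793314 ≈ 1.2605e-6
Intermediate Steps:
z = 793314
1/z = 1/793314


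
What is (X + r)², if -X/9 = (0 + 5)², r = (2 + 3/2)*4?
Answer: 44521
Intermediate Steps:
r = 14 (r = (2 + 3*(½))*4 = (2 + 3/2)*4 = (7/2)*4 = 14)
X = -225 (X = -9*(0 + 5)² = -9*5² = -9*25 = -225)
(X + r)² = (-225 + 14)² = (-211)² = 44521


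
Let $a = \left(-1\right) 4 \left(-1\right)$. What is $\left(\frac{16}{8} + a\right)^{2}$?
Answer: $36$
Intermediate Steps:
$a = 4$ ($a = \left(-4\right) \left(-1\right) = 4$)
$\left(\frac{16}{8} + a\right)^{2} = \left(\frac{16}{8} + 4\right)^{2} = \left(16 \cdot \frac{1}{8} + 4\right)^{2} = \left(2 + 4\right)^{2} = 6^{2} = 36$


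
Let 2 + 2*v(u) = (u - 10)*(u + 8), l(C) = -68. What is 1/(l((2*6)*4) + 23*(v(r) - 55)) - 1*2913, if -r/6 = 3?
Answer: -5429831/1864 ≈ -2913.0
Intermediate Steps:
r = -18 (r = -6*3 = -18)
v(u) = -1 + (-10 + u)*(8 + u)/2 (v(u) = -1 + ((u - 10)*(u + 8))/2 = -1 + ((-10 + u)*(8 + u))/2 = -1 + (-10 + u)*(8 + u)/2)
1/(l((2*6)*4) + 23*(v(r) - 55)) - 1*2913 = 1/(-68 + 23*((-41 + (1/2)*(-18)**2 - 1*(-18)) - 55)) - 1*2913 = 1/(-68 + 23*((-41 + (1/2)*324 + 18) - 55)) - 2913 = 1/(-68 + 23*((-41 + 162 + 18) - 55)) - 2913 = 1/(-68 + 23*(139 - 55)) - 2913 = 1/(-68 + 23*84) - 2913 = 1/(-68 + 1932) - 2913 = 1/1864 - 2913 = -5429831/1864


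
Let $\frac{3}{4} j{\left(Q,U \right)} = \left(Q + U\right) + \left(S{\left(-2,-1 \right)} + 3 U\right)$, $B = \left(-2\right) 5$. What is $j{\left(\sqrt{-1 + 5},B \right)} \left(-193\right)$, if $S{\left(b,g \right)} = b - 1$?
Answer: $\frac{31652}{3} \approx 10551.0$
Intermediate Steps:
$S{\left(b,g \right)} = -1 + b$
$B = -10$
$j{\left(Q,U \right)} = -4 + \frac{4 Q}{3} + \frac{16 U}{3}$ ($j{\left(Q,U \right)} = \frac{4 \left(\left(Q + U\right) + \left(\left(-1 - 2\right) + 3 U\right)\right)}{3} = \frac{4 \left(\left(Q + U\right) + \left(-3 + 3 U\right)\right)}{3} = \frac{4 \left(-3 + Q + 4 U\right)}{3} = -4 + \frac{4 Q}{3} + \frac{16 U}{3}$)
$j{\left(\sqrt{-1 + 5},B \right)} \left(-193\right) = \left(-4 + \frac{4 \sqrt{-1 + 5}}{3} + \frac{16}{3} \left(-10\right)\right) \left(-193\right) = \left(-4 + \frac{4 \sqrt{4}}{3} - \frac{160}{3}\right) \left(-193\right) = \left(-4 + \frac{4}{3} \cdot 2 - \frac{160}{3}\right) \left(-193\right) = \left(-4 + \frac{8}{3} - \frac{160}{3}\right) \left(-193\right) = \left(- \frac{164}{3}\right) \left(-193\right) = \frac{31652}{3}$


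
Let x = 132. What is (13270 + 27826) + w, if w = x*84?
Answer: 52184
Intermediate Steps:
w = 11088 (w = 132*84 = 11088)
(13270 + 27826) + w = (13270 + 27826) + 11088 = 41096 + 11088 = 52184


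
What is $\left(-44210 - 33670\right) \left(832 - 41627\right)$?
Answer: $3177114600$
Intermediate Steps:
$\left(-44210 - 33670\right) \left(832 - 41627\right) = \left(-44210 - 33670\right) \left(-40795\right) = \left(-77880\right) \left(-40795\right) = 3177114600$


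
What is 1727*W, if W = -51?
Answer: -88077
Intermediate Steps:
1727*W = 1727*(-51) = -88077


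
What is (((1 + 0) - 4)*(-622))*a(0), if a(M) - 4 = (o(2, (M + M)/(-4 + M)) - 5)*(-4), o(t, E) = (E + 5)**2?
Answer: -141816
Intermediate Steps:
o(t, E) = (5 + E)**2
a(M) = 24 - 4*(5 + 2*M/(-4 + M))**2 (a(M) = 4 + ((5 + (M + M)/(-4 + M))**2 - 5)*(-4) = 4 + ((5 + (2*M)/(-4 + M))**2 - 5)*(-4) = 4 + ((5 + 2*M/(-4 + M))**2 - 5)*(-4) = 4 + (-5 + (5 + 2*M/(-4 + M))**2)*(-4) = 4 + (20 - 4*(5 + 2*M/(-4 + M))**2) = 24 - 4*(5 + 2*M/(-4 + M))**2)
(((1 + 0) - 4)*(-622))*a(0) = (((1 + 0) - 4)*(-622))*(4*(-304 - 43*0**2 + 232*0)/(16 + 0**2 - 8*0)) = ((1 - 4)*(-622))*(4*(-304 - 43*0 + 0)/(16 + 0 + 0)) = (-3*(-622))*(4*(-304 + 0 + 0)/16) = 1866*(4*(1/16)*(-304)) = 1866*(-76) = -141816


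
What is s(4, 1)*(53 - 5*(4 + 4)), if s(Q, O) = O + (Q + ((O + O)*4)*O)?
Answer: 169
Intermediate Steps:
s(Q, O) = O + Q + 8*O² (s(Q, O) = O + (Q + ((2*O)*4)*O) = O + (Q + (8*O)*O) = O + (Q + 8*O²) = O + Q + 8*O²)
s(4, 1)*(53 - 5*(4 + 4)) = (1 + 4 + 8*1²)*(53 - 5*(4 + 4)) = (1 + 4 + 8*1)*(53 - 5*8) = (1 + 4 + 8)*(53 - 40) = 13*13 = 169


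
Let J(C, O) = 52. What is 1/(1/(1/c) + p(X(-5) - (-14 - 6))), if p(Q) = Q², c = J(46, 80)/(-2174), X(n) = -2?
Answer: 1087/352162 ≈ 0.0030866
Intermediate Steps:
c = -26/1087 (c = 52/(-2174) = 52*(-1/2174) = -26/1087 ≈ -0.023919)
1/(1/(1/c) + p(X(-5) - (-14 - 6))) = 1/(1/(1/(-26/1087)) + (-2 - (-14 - 6))²) = 1/(1/(-1087/26) + (-2 - 1*(-20))²) = 1/(-26/1087 + (-2 + 20)²) = 1/(-26/1087 + 18²) = 1/(-26/1087 + 324) = 1/(352162/1087) = 1087/352162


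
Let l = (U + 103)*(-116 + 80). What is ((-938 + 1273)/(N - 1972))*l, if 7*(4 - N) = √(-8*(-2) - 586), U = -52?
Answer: 9885244320/31629791 - 717570*I*√570/31629791 ≈ 312.53 - 0.54163*I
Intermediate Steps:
N = 4 - I*√570/7 (N = 4 - √(-8*(-2) - 586)/7 = 4 - √(16 - 586)/7 = 4 - I*√570/7 ≈ 4.0 - 3.4107*I)
l = -1836 (l = (-52 + 103)*(-116 + 80) = 51*(-36) = -1836)
((-938 + 1273)/(N - 1972))*l = ((-938 + 1273)/((4 - I*√570/7) - 1972))*(-1836) = (335/(-1968 - I*√570/7))*(-1836) = -615060/(-1968 - I*√570/7)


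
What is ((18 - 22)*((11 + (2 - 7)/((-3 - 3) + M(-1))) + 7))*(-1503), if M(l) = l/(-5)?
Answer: 3288564/29 ≈ 1.1340e+5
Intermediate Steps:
M(l) = -l/5 (M(l) = l*(-1/5) = -l/5)
((18 - 22)*((11 + (2 - 7)/((-3 - 3) + M(-1))) + 7))*(-1503) = ((18 - 22)*((11 + (2 - 7)/((-3 - 3) - 1/5*(-1))) + 7))*(-1503) = -4*((11 - 5/(-6 + 1/5)) + 7)*(-1503) = -4*((11 - 5/(-29/5)) + 7)*(-1503) = -4*((11 - 5*(-5/29)) + 7)*(-1503) = -4*((11 + 25/29) + 7)*(-1503) = -4*(344/29 + 7)*(-1503) = -4*547/29*(-1503) = -2188/29*(-1503) = 3288564/29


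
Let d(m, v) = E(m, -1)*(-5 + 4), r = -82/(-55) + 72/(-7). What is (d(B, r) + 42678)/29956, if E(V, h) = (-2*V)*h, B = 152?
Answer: 21187/14978 ≈ 1.4145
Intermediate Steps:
E(V, h) = -2*V*h
r = -3386/385 (r = -82*(-1/55) + 72*(-⅐) = 82/55 - 72/7 = -3386/385 ≈ -8.7948)
d(m, v) = -2*m (d(m, v) = (-2*m*(-1))*(-5 + 4) = (2*m)*(-1) = -2*m)
(d(B, r) + 42678)/29956 = (-2*152 + 42678)/29956 = (-304 + 42678)*(1/29956) = 42374*(1/29956) = 21187/14978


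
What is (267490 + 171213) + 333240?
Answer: 771943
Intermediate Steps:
(267490 + 171213) + 333240 = 438703 + 333240 = 771943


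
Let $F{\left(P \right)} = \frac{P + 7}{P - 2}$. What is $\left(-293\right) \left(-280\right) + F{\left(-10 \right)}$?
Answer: $\frac{328161}{4} \approx 82040.0$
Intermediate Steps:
$F{\left(P \right)} = \frac{7 + P}{-2 + P}$
$\left(-293\right) \left(-280\right) + F{\left(-10 \right)} = \left(-293\right) \left(-280\right) + \frac{7 - 10}{-2 - 10} = 82040 + \frac{1}{-12} \left(-3\right) = 82040 - - \frac{1}{4} = 82040 + \frac{1}{4} = \frac{328161}{4}$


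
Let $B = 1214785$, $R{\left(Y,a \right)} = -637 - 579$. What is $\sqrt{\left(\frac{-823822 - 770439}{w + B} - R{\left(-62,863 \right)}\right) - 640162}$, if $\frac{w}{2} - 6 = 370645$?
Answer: $\frac{i \sqrt{271643009804758109}}{652029} \approx 799.34 i$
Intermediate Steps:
$R{\left(Y,a \right)} = -1216$
$w = 741302$ ($w = 12 + 2 \cdot 370645 = 12 + 741290 = 741302$)
$\sqrt{\left(\frac{-823822 - 770439}{w + B} - R{\left(-62,863 \right)}\right) - 640162} = \sqrt{\left(\frac{-823822 - 770439}{741302 + 1214785} - -1216\right) - 640162} = \sqrt{\left(- \frac{1594261}{1956087} + 1216\right) - 640162} = \sqrt{\frac{2377007531}{1956087} - 640162} = \sqrt{- \frac{1249835558563}{1956087}} = \frac{i \sqrt{271643009804758109}}{652029}$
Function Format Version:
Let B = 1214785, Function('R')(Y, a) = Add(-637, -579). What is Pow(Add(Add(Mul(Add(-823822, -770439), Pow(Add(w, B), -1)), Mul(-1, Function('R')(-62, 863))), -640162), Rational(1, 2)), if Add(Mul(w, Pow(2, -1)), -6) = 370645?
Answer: Mul(Rational(1, 652029), I, Pow(271643009804758109, Rational(1, 2))) ≈ Mul(799.34, I)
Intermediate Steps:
Function('R')(Y, a) = -1216
w = 741302 (w = Add(12, Mul(2, 370645)) = Add(12, 741290) = 741302)
Pow(Add(Add(Mul(Add(-823822, -770439), Pow(Add(w, B), -1)), Mul(-1, Function('R')(-62, 863))), -640162), Rational(1, 2)) = Pow(Add(Add(Mul(Add(-823822, -770439), Pow(Add(741302, 1214785), -1)), Mul(-1, -1216)), -640162), Rational(1, 2)) = Pow(Add(Add(Mul(-1594261, Pow(1956087, -1)), 1216), -640162), Rational(1, 2)) = Pow(Add(Add(Mul(-1594261, Rational(1, 1956087)), 1216), -640162), Rational(1, 2)) = Pow(Add(Add(Rational(-1594261, 1956087), 1216), -640162), Rational(1, 2)) = Pow(Add(Rational(2377007531, 1956087), -640162), Rational(1, 2)) = Pow(Rational(-1249835558563, 1956087), Rational(1, 2)) = Mul(Rational(1, 652029), I, Pow(271643009804758109, Rational(1, 2)))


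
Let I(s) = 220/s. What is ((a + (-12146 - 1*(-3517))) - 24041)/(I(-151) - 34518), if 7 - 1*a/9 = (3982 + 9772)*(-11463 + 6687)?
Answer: -89266568679/5212438 ≈ -17126.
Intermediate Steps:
a = 591201999 (a = 63 - 9*(3982 + 9772)*(-11463 + 6687) = 63 - 123786*(-4776) = 63 - 9*(-65689104) = 63 + 591201936 = 591201999)
((a + (-12146 - 1*(-3517))) - 24041)/(I(-151) - 34518) = ((591201999 + (-12146 - 1*(-3517))) - 24041)/(220/(-151) - 34518) = ((591201999 + (-12146 + 3517)) - 24041)/(220*(-1/151) - 34518) = ((591201999 - 8629) - 24041)/(-220/151 - 34518) = (591193370 - 24041)/(-5212438/151) = 591169329*(-151/5212438) = -89266568679/5212438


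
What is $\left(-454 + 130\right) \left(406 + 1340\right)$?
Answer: $-565704$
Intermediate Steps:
$\left(-454 + 130\right) \left(406 + 1340\right) = \left(-324\right) 1746 = -565704$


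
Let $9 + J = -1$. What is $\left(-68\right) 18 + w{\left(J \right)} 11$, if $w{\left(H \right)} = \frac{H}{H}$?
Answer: $-1213$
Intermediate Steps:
$J = -10$ ($J = -9 - 1 = -10$)
$w{\left(H \right)} = 1$
$\left(-68\right) 18 + w{\left(J \right)} 11 = \left(-68\right) 18 + 1 \cdot 11 = -1224 + 11 = -1213$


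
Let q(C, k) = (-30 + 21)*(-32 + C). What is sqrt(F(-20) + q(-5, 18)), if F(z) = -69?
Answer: 2*sqrt(66) ≈ 16.248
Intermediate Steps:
q(C, k) = 288 - 9*C (q(C, k) = -9*(-32 + C) = 288 - 9*C)
sqrt(F(-20) + q(-5, 18)) = sqrt(-69 + (288 - 9*(-5))) = sqrt(-69 + (288 + 45)) = sqrt(-69 + 333) = sqrt(264) = 2*sqrt(66)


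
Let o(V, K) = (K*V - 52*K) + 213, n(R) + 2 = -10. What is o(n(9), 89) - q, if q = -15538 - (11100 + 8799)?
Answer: 29954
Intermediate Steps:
n(R) = -12 (n(R) = -2 - 10 = -12)
o(V, K) = 213 - 52*K + K*V (o(V, K) = (-52*K + K*V) + 213 = 213 - 52*K + K*V)
q = -35437 (q = -15538 - 1*19899 = -15538 - 19899 = -35437)
o(n(9), 89) - q = (213 - 52*89 + 89*(-12)) - 1*(-35437) = (213 - 4628 - 1068) + 35437 = -5483 + 35437 = 29954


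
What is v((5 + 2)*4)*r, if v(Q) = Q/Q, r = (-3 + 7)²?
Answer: 16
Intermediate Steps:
r = 16 (r = 4² = 16)
v(Q) = 1
v((5 + 2)*4)*r = 1*16 = 16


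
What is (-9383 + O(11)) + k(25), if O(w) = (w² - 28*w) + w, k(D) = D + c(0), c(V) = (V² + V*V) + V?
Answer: -9534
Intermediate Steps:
c(V) = V + 2*V² (c(V) = (V² + V²) + V = 2*V² + V = V + 2*V²)
k(D) = D (k(D) = D + 0*(1 + 2*0) = D + 0*(1 + 0) = D + 0*1 = D + 0 = D)
O(w) = w² - 27*w
(-9383 + O(11)) + k(25) = (-9383 + 11*(-27 + 11)) + 25 = (-9383 + 11*(-16)) + 25 = (-9383 - 176) + 25 = -9559 + 25 = -9534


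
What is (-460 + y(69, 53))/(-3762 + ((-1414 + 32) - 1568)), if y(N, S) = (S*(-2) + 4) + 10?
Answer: 69/839 ≈ 0.082241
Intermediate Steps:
y(N, S) = 14 - 2*S (y(N, S) = (-2*S + 4) + 10 = (4 - 2*S) + 10 = 14 - 2*S)
(-460 + y(69, 53))/(-3762 + ((-1414 + 32) - 1568)) = (-460 + (14 - 2*53))/(-3762 + ((-1414 + 32) - 1568)) = (-460 + (14 - 106))/(-3762 + (-1382 - 1568)) = (-460 - 92)/(-3762 - 2950) = -552/(-6712) = -552*(-1/6712) = 69/839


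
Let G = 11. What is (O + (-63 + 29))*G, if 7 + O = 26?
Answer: -165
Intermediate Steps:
O = 19 (O = -7 + 26 = 19)
(O + (-63 + 29))*G = (19 + (-63 + 29))*11 = (19 - 34)*11 = -15*11 = -165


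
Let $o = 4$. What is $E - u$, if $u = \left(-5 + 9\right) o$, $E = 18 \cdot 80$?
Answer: $1424$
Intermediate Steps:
$E = 1440$
$u = 16$ ($u = \left(-5 + 9\right) 4 = 4 \cdot 4 = 16$)
$E - u = 1440 - 16 = 1424$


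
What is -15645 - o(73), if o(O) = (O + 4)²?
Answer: -21574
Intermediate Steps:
o(O) = (4 + O)²
-15645 - o(73) = -15645 - (4 + 73)² = -15645 - 1*77² = -15645 - 1*5929 = -15645 - 5929 = -21574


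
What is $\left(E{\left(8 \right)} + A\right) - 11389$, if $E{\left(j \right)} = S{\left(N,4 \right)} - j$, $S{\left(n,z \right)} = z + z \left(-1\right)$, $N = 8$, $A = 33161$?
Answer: $21764$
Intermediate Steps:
$S{\left(n,z \right)} = 0$ ($S{\left(n,z \right)} = z - z = 0$)
$E{\left(j \right)} = - j$ ($E{\left(j \right)} = 0 - j = - j$)
$\left(E{\left(8 \right)} + A\right) - 11389 = \left(\left(-1\right) 8 + 33161\right) - 11389 = \left(-8 + 33161\right) - 11389 = 33153 - 11389 = 21764$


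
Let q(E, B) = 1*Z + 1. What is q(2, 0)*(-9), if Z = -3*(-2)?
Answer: -63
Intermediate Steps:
Z = 6
q(E, B) = 7 (q(E, B) = 1*6 + 1 = 6 + 1 = 7)
q(2, 0)*(-9) = 7*(-9) = -63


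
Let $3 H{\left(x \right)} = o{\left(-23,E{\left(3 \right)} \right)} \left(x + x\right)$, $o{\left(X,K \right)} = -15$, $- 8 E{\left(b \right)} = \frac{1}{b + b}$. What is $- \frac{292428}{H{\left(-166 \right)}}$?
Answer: $- \frac{73107}{415} \approx -176.16$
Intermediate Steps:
$E{\left(b \right)} = - \frac{1}{16 b}$ ($E{\left(b \right)} = - \frac{1}{8 \left(b + b\right)} = - \frac{1}{8 \cdot 2 b} = - \frac{\frac{1}{2} \frac{1}{b}}{8} = - \frac{1}{16 b}$)
$H{\left(x \right)} = - 10 x$ ($H{\left(x \right)} = \frac{\left(-15\right) \left(x + x\right)}{3} = \frac{\left(-15\right) 2 x}{3} = \frac{\left(-30\right) x}{3} = - 10 x$)
$- \frac{292428}{H{\left(-166 \right)}} = - \frac{292428}{\left(-10\right) \left(-166\right)} = - \frac{292428}{1660} = \left(-292428\right) \frac{1}{1660} = - \frac{73107}{415}$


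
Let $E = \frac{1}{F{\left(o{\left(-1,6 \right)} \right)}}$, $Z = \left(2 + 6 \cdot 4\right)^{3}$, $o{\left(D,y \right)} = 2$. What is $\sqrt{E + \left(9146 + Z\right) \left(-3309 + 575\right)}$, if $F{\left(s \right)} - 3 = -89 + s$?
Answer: $\frac{i \sqrt{128874220293}}{42} \approx 8547.4 i$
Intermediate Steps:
$Z = 17576$ ($Z = \left(2 + 24\right)^{3} = 26^{3} = 17576$)
$F{\left(s \right)} = -86 + s$ ($F{\left(s \right)} = 3 + \left(-89 + s\right) = -86 + s$)
$E = - \frac{1}{84}$ ($E = \frac{1}{-86 + 2} = \frac{1}{-84} = - \frac{1}{84} \approx -0.011905$)
$\sqrt{E + \left(9146 + Z\right) \left(-3309 + 575\right)} = \sqrt{- \frac{1}{84} + \left(9146 + 17576\right) \left(-3309 + 575\right)} = \sqrt{- \frac{1}{84} + 26722 \left(-2734\right)} = \sqrt{- \frac{1}{84} - 73057948} = \sqrt{- \frac{6136867633}{84}} = \frac{i \sqrt{128874220293}}{42}$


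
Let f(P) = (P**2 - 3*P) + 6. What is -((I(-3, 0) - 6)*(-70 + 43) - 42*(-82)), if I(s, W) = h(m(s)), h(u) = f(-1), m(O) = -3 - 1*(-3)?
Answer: -3336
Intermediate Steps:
m(O) = 0 (m(O) = -3 + 3 = 0)
f(P) = 6 + P**2 - 3*P
h(u) = 10 (h(u) = 6 + (-1)**2 - 3*(-1) = 6 + 1 + 3 = 10)
I(s, W) = 10
-((I(-3, 0) - 6)*(-70 + 43) - 42*(-82)) = -((10 - 6)*(-70 + 43) - 42*(-82)) = -(4*(-27) + 3444) = -(-108 + 3444) = -1*3336 = -3336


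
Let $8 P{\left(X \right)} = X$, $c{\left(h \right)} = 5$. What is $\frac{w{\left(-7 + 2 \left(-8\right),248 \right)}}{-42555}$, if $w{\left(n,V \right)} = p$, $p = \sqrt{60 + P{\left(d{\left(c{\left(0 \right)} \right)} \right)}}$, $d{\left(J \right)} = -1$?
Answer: $- \frac{\sqrt{958}}{170220} \approx -0.00018183$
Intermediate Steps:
$P{\left(X \right)} = \frac{X}{8}$
$p = \frac{\sqrt{958}}{4}$ ($p = \sqrt{60 + \frac{1}{8} \left(-1\right)} = \sqrt{60 - \frac{1}{8}} = \sqrt{\frac{479}{8}} = \frac{\sqrt{958}}{4} \approx 7.7379$)
$w{\left(n,V \right)} = \frac{\sqrt{958}}{4}$
$\frac{w{\left(-7 + 2 \left(-8\right),248 \right)}}{-42555} = \frac{\frac{1}{4} \sqrt{958}}{-42555} = \frac{\sqrt{958}}{4} \left(- \frac{1}{42555}\right) = - \frac{\sqrt{958}}{170220}$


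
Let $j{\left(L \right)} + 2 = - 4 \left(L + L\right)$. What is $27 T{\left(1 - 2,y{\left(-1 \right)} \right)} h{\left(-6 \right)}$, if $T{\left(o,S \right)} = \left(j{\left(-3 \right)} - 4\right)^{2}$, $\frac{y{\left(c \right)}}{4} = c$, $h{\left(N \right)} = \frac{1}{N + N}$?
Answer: $-729$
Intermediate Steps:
$h{\left(N \right)} = \frac{1}{2 N}$
$y{\left(c \right)} = 4 c$
$j{\left(L \right)} = -2 - 8 L$ ($j{\left(L \right)} = -2 - 4 \left(L + L\right) = -2 - 4 \cdot 2 L = -2 - 8 L$)
$T{\left(o,S \right)} = 324$ ($T{\left(o,S \right)} = \left(\left(-2 - -24\right) - 4\right)^{2} = \left(\left(-2 + 24\right) - 4\right)^{2} = \left(22 - 4\right)^{2} = 18^{2} = 324$)
$27 T{\left(1 - 2,y{\left(-1 \right)} \right)} h{\left(-6 \right)} = 27 \cdot 324 \frac{1}{2 \left(-6\right)} = 8748 \cdot \frac{1}{2} \left(- \frac{1}{6}\right) = 8748 \left(- \frac{1}{12}\right) = -729$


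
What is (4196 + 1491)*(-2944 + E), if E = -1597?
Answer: -25824667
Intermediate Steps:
(4196 + 1491)*(-2944 + E) = (4196 + 1491)*(-2944 - 1597) = 5687*(-4541) = -25824667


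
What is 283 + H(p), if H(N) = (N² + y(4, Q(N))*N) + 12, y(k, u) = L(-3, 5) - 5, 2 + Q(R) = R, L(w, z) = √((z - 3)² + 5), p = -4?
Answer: 319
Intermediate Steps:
L(w, z) = √(5 + (-3 + z)²) (L(w, z) = √((-3 + z)² + 5) = √(5 + (-3 + z)²))
Q(R) = -2 + R
y(k, u) = -2 (y(k, u) = √(5 + (-3 + 5)²) - 5 = √(5 + 2²) - 5 = √(5 + 4) - 5 = √9 - 5 = 3 - 5 = -2)
H(N) = 12 + N² - 2*N (H(N) = (N² - 2*N) + 12 = 12 + N² - 2*N)
283 + H(p) = 283 + (12 + (-4)² - 2*(-4)) = 283 + (12 + 16 + 8) = 283 + 36 = 319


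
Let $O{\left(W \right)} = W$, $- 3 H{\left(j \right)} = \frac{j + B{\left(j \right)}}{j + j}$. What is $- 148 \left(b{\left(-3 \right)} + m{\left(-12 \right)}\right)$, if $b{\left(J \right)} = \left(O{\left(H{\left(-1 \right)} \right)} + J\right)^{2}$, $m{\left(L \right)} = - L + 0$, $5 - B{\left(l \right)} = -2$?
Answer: $-2368$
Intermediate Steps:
$B{\left(l \right)} = 7$ ($B{\left(l \right)} = 5 - -2 = 5 + 2 = 7$)
$H{\left(j \right)} = - \frac{7 + j}{6 j}$ ($H{\left(j \right)} = - \frac{\left(j + 7\right) \frac{1}{j + j}}{3} = - \frac{\left(7 + j\right) \frac{1}{2 j}}{3} = - \frac{\frac{1}{2} \frac{1}{j} \left(7 + j\right)}{3} = - \frac{7 + j}{6 j}$)
$m{\left(L \right)} = - L$
$b{\left(J \right)} = \left(1 + J\right)^{2}$ ($b{\left(J \right)} = \left(\frac{-7 - -1}{6 \left(-1\right)} + J\right)^{2} = \left(\frac{1}{6} \left(-1\right) \left(-7 + 1\right) + J\right)^{2} = \left(\frac{1}{6} \left(-1\right) \left(-6\right) + J\right)^{2} = \left(1 + J\right)^{2}$)
$- 148 \left(b{\left(-3 \right)} + m{\left(-12 \right)}\right) = - 148 \left(\left(1 - 3\right)^{2} - -12\right) = - 148 \left(\left(-2\right)^{2} + 12\right) = - 148 \left(4 + 12\right) = \left(-148\right) 16 = -2368$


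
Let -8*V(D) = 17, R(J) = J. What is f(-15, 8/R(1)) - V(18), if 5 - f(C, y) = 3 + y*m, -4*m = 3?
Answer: 81/8 ≈ 10.125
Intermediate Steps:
m = -¾ (m = -¼*3 = -¾ ≈ -0.75000)
V(D) = -17/8 (V(D) = -⅛*17 = -17/8)
f(C, y) = 2 + 3*y/4 (f(C, y) = 5 - (3 + y*(-¾)) = 5 - (3 - 3*y/4) = 5 + (-3 + 3*y/4) = 2 + 3*y/4)
f(-15, 8/R(1)) - V(18) = (2 + 3*(8/1)/4) - 1*(-17/8) = (2 + 3*(8*1)/4) + 17/8 = (2 + (¾)*8) + 17/8 = (2 + 6) + 17/8 = 8 + 17/8 = 81/8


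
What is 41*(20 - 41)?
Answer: -861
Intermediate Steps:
41*(20 - 41) = 41*(-21) = -861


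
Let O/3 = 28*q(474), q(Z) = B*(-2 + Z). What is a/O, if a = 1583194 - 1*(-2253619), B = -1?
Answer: -3836813/39648 ≈ -96.772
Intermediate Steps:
q(Z) = 2 - Z (q(Z) = -(-2 + Z) = 2 - Z)
a = 3836813 (a = 1583194 + 2253619 = 3836813)
O = -39648 (O = 3*(28*(2 - 1*474)) = 3*(28*(2 - 474)) = 3*(28*(-472)) = 3*(-13216) = -39648)
a/O = 3836813/(-39648) = 3836813*(-1/39648) = -3836813/39648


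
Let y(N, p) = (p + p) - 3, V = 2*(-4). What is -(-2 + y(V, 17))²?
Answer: -841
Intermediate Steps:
V = -8
y(N, p) = -3 + 2*p (y(N, p) = 2*p - 3 = -3 + 2*p)
-(-2 + y(V, 17))² = -(-2 + (-3 + 2*17))² = -(-2 + (-3 + 34))² = -(-2 + 31)² = -1*29² = -1*841 = -841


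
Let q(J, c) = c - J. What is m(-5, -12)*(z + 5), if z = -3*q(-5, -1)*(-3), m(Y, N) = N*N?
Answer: 5904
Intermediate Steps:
m(Y, N) = N²
z = 36 (z = -3*(-1 - 1*(-5))*(-3) = -3*(-1 + 5)*(-3) = -3*4*(-3) = -12*(-3) = 36)
m(-5, -12)*(z + 5) = (-12)²*(36 + 5) = 144*41 = 5904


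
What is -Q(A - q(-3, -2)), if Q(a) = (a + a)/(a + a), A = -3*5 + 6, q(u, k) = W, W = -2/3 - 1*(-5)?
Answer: -1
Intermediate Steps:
W = 13/3 (W = -2*1/3 + 5 = -2/3 + 5 = 13/3 ≈ 4.3333)
q(u, k) = 13/3
A = -9 (A = -15 + 6 = -9)
Q(a) = 1 (Q(a) = (2*a)/((2*a)) = (2*a)*(1/(2*a)) = 1)
-Q(A - q(-3, -2)) = -1*1 = -1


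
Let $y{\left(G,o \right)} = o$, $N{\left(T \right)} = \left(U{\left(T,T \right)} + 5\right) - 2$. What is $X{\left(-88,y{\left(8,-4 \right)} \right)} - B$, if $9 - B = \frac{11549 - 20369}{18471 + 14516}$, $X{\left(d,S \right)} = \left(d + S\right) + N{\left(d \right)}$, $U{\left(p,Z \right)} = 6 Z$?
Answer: $- \frac{20658682}{32987} \approx -626.27$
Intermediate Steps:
$N{\left(T \right)} = 3 + 6 T$ ($N{\left(T \right)} = \left(6 T + 5\right) - 2 = \left(5 + 6 T\right) - 2 = 3 + 6 T$)
$X{\left(d,S \right)} = 3 + S + 7 d$ ($X{\left(d,S \right)} = \left(d + S\right) + \left(3 + 6 d\right) = \left(S + d\right) + \left(3 + 6 d\right) = 3 + S + 7 d$)
$B = \frac{305703}{32987}$ ($B = 9 - \frac{11549 - 20369}{18471 + 14516} = 9 - - \frac{8820}{32987} = 9 + \frac{8820}{32987} = \frac{305703}{32987} \approx 9.2674$)
$X{\left(-88,y{\left(8,-4 \right)} \right)} - B = \left(3 - 4 + 7 \left(-88\right)\right) - \frac{305703}{32987} = \left(3 - 4 - 616\right) - \frac{305703}{32987} = -617 - \frac{305703}{32987} = - \frac{20658682}{32987}$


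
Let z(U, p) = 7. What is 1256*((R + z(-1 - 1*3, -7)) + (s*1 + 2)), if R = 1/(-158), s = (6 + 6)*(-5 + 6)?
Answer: 2083076/79 ≈ 26368.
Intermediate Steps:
s = 12 (s = 12*1 = 12)
R = -1/158 ≈ -0.0063291
1256*((R + z(-1 - 1*3, -7)) + (s*1 + 2)) = 1256*((-1/158 + 7) + (12*1 + 2)) = 1256*(1105/158 + (12 + 2)) = 1256*(1105/158 + 14) = 1256*(3317/158) = 2083076/79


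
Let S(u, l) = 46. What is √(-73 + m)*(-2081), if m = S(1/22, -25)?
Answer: -6243*I*√3 ≈ -10813.0*I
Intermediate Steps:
m = 46
√(-73 + m)*(-2081) = √(-73 + 46)*(-2081) = √(-27)*(-2081) = (3*I*√3)*(-2081) = -6243*I*√3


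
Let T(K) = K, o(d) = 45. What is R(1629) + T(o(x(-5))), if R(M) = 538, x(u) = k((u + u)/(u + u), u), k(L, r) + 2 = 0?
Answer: 583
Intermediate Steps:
k(L, r) = -2 (k(L, r) = -2 + 0 = -2)
x(u) = -2
R(1629) + T(o(x(-5))) = 538 + 45 = 583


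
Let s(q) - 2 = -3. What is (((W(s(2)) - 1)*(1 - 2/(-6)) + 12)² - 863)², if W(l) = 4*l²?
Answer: 368449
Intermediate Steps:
s(q) = -1 (s(q) = 2 - 3 = -1)
(((W(s(2)) - 1)*(1 - 2/(-6)) + 12)² - 863)² = (((4*(-1)² - 1)*(1 - 2/(-6)) + 12)² - 863)² = (((4*1 - 1)*(1 - 2*(-⅙)) + 12)² - 863)² = (((4 - 1)*(1 + ⅓) + 12)² - 863)² = ((3*(4/3) + 12)² - 863)² = ((4 + 12)² - 863)² = (16² - 863)² = (256 - 863)² = (-607)² = 368449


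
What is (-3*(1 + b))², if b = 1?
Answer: 36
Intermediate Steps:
(-3*(1 + b))² = (-3*(1 + 1))² = (-3*2)² = (-6)² = 36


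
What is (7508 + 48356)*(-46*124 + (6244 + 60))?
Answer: 33518400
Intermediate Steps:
(7508 + 48356)*(-46*124 + (6244 + 60)) = 55864*(-5704 + 6304) = 55864*600 = 33518400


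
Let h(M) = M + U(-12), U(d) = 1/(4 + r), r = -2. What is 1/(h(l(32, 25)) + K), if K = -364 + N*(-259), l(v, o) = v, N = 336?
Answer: -2/174711 ≈ -1.1447e-5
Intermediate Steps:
U(d) = ½ (U(d) = 1/(4 - 2) = 1/2 = ½)
h(M) = ½ + M (h(M) = M + ½ = ½ + M)
K = -87388 (K = -364 + 336*(-259) = -364 - 87024 = -87388)
1/(h(l(32, 25)) + K) = 1/((½ + 32) - 87388) = 1/(65/2 - 87388) = 1/(-174711/2) = -2/174711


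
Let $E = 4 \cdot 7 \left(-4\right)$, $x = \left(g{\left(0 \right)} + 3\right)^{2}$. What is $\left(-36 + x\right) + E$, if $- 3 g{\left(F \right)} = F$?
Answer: $-139$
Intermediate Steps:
$g{\left(F \right)} = - \frac{F}{3}$
$x = 9$ ($x = \left(\left(- \frac{1}{3}\right) 0 + 3\right)^{2} = \left(0 + 3\right)^{2} = 3^{2} = 9$)
$E = -112$ ($E = 4 \left(-28\right) = -112$)
$\left(-36 + x\right) + E = \left(-36 + 9\right) - 112 = -27 - 112 = -139$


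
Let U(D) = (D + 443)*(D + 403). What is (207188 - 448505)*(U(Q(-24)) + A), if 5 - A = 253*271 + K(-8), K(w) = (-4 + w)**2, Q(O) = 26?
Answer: -31974261183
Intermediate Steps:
A = -68702 (A = 5 - (253*271 + (-4 - 8)**2) = 5 - (68563 + (-12)**2) = 5 - (68563 + 144) = 5 - 1*68707 = 5 - 68707 = -68702)
U(D) = (403 + D)*(443 + D) (U(D) = (443 + D)*(403 + D) = (403 + D)*(443 + D))
(207188 - 448505)*(U(Q(-24)) + A) = (207188 - 448505)*((178529 + 26**2 + 846*26) - 68702) = -241317*((178529 + 676 + 21996) - 68702) = -241317*(201201 - 68702) = -241317*132499 = -31974261183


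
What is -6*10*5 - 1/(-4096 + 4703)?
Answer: -182101/607 ≈ -300.00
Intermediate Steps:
-6*10*5 - 1/(-4096 + 4703) = -60*5 - 1/607 = -300 - 1*1/607 = -300 - 1/607 = -182101/607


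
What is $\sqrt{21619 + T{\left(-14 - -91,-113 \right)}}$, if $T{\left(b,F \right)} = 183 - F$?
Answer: $3 \sqrt{2435} \approx 148.04$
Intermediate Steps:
$\sqrt{21619 + T{\left(-14 - -91,-113 \right)}} = \sqrt{21619 + \left(183 - -113\right)} = \sqrt{21619 + \left(183 + 113\right)} = \sqrt{21619 + 296} = \sqrt{21915} = 3 \sqrt{2435}$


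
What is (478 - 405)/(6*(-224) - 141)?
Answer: -73/1485 ≈ -0.049158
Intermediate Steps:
(478 - 405)/(6*(-224) - 141) = 73/(-1344 - 141) = 73/(-1485) = 73*(-1/1485) = -73/1485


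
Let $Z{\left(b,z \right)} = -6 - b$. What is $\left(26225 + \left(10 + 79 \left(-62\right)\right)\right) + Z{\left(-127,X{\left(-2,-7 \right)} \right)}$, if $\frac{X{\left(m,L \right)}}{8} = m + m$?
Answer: $21458$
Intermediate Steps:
$X{\left(m,L \right)} = 16 m$ ($X{\left(m,L \right)} = 8 \left(m + m\right) = 8 \cdot 2 m = 16 m$)
$\left(26225 + \left(10 + 79 \left(-62\right)\right)\right) + Z{\left(-127,X{\left(-2,-7 \right)} \right)} = \left(26225 + \left(10 + 79 \left(-62\right)\right)\right) - -121 = \left(26225 + \left(10 - 4898\right)\right) + \left(-6 + 127\right) = \left(26225 - 4888\right) + 121 = 21337 + 121 = 21458$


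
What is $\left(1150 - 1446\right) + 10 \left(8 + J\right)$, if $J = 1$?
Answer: $-206$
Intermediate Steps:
$\left(1150 - 1446\right) + 10 \left(8 + J\right) = \left(1150 - 1446\right) + 10 \left(8 + 1\right) = -296 + 10 \cdot 9 = -296 + 90 = -206$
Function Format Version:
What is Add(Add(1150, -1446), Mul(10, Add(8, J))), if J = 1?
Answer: -206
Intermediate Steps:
Add(Add(1150, -1446), Mul(10, Add(8, J))) = Add(Add(1150, -1446), Mul(10, Add(8, 1))) = Add(-296, Mul(10, 9)) = Add(-296, 90) = -206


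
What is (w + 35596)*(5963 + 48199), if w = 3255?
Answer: 2104247862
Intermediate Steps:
(w + 35596)*(5963 + 48199) = (3255 + 35596)*(5963 + 48199) = 38851*54162 = 2104247862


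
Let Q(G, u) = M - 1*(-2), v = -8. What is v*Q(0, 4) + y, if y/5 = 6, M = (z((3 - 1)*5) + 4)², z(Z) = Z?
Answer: -1554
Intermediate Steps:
M = 196 (M = ((3 - 1)*5 + 4)² = (2*5 + 4)² = (10 + 4)² = 14² = 196)
Q(G, u) = 198 (Q(G, u) = 196 - 1*(-2) = 196 + 2 = 198)
y = 30 (y = 5*6 = 30)
v*Q(0, 4) + y = -8*198 + 30 = -1584 + 30 = -1554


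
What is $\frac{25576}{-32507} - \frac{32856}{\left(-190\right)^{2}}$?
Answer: $- \frac{497835898}{293375675} \approx -1.6969$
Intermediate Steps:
$\frac{25576}{-32507} - \frac{32856}{\left(-190\right)^{2}} = 25576 \left(- \frac{1}{32507}\right) - \frac{32856}{36100} = - \frac{25576}{32507} - \frac{8214}{9025} = - \frac{497835898}{293375675}$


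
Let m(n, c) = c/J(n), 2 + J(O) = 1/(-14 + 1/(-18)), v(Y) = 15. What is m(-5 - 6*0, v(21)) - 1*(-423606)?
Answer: 221965749/524 ≈ 4.2360e+5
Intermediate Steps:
J(O) = -524/253 (J(O) = -2 + 1/(-14 + 1/(-18)) = -2 + 1/(-14 - 1/18) = -2 + 1/(-253/18) = -2 - 18/253 = -524/253)
m(n, c) = -253*c/524 (m(n, c) = c/(-524/253) = c*(-253/524) = -253*c/524)
m(-5 - 6*0, v(21)) - 1*(-423606) = -253/524*15 - 1*(-423606) = -3795/524 + 423606 = 221965749/524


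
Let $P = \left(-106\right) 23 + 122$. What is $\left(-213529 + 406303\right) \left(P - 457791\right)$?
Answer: $-88696666818$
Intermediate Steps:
$P = -2316$ ($P = -2438 + 122 = -2316$)
$\left(-213529 + 406303\right) \left(P - 457791\right) = \left(-213529 + 406303\right) \left(-2316 - 457791\right) = 192774 \left(-460107\right) = -88696666818$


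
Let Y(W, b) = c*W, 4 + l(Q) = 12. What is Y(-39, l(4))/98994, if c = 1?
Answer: -13/32998 ≈ -0.00039396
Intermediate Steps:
l(Q) = 8 (l(Q) = -4 + 12 = 8)
Y(W, b) = W (Y(W, b) = 1*W = W)
Y(-39, l(4))/98994 = -39/98994 = -39*1/98994 = -13/32998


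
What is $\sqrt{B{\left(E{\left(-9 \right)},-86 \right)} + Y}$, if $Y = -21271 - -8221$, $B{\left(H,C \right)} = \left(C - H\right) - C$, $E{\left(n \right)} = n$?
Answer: $9 i \sqrt{161} \approx 114.2 i$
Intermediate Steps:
$B{\left(H,C \right)} = - H$
$Y = -13050$ ($Y = -21271 + 8221 = -13050$)
$\sqrt{B{\left(E{\left(-9 \right)},-86 \right)} + Y} = \sqrt{\left(-1\right) \left(-9\right) - 13050} = \sqrt{9 - 13050} = \sqrt{-13041} = 9 i \sqrt{161}$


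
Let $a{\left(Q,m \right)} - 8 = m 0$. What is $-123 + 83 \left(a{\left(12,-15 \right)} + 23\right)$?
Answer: $2450$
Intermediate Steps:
$a{\left(Q,m \right)} = 8$ ($a{\left(Q,m \right)} = 8 + m 0 = 8 + 0 = 8$)
$-123 + 83 \left(a{\left(12,-15 \right)} + 23\right) = -123 + 83 \left(8 + 23\right) = -123 + 83 \cdot 31 = -123 + 2573 = 2450$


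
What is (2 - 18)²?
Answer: 256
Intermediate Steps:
(2 - 18)² = (-16)² = 256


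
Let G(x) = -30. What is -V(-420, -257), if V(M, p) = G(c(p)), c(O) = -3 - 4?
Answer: 30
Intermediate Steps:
c(O) = -7
V(M, p) = -30
-V(-420, -257) = -1*(-30) = 30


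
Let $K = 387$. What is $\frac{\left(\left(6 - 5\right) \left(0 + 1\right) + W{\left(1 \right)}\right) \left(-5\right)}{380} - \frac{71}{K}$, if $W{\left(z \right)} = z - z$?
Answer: $- \frac{5783}{29412} \approx -0.19662$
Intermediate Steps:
$W{\left(z \right)} = 0$
$\frac{\left(\left(6 - 5\right) \left(0 + 1\right) + W{\left(1 \right)}\right) \left(-5\right)}{380} - \frac{71}{K} = \frac{\left(\left(6 - 5\right) \left(0 + 1\right) + 0\right) \left(-5\right)}{380} - \frac{71}{387} = \left(1 \cdot 1 + 0\right) \left(-5\right) \frac{1}{380} - \frac{71}{387} = \left(1 + 0\right) \left(-5\right) \frac{1}{380} - \frac{71}{387} = 1 \left(-5\right) \frac{1}{380} - \frac{71}{387} = \left(-5\right) \frac{1}{380} - \frac{71}{387} = - \frac{1}{76} - \frac{71}{387} = - \frac{5783}{29412}$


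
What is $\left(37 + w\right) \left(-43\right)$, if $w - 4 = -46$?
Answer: $215$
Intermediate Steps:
$w = -42$ ($w = 4 - 46 = -42$)
$\left(37 + w\right) \left(-43\right) = \left(37 - 42\right) \left(-43\right) = \left(-5\right) \left(-43\right) = 215$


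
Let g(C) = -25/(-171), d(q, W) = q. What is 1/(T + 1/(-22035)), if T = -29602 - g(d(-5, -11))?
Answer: -1255995/37180147672 ≈ -3.3781e-5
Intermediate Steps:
g(C) = 25/171 (g(C) = -25*(-1/171) = 25/171)
T = -5061967/171 (T = -29602 - 1*25/171 = -29602 - 25/171 = -5061967/171 ≈ -29602.)
1/(T + 1/(-22035)) = 1/(-5061967/171 + 1/(-22035)) = 1/(-5061967/171 - 1/22035) = 1/(-37180147672/1255995) = -1255995/37180147672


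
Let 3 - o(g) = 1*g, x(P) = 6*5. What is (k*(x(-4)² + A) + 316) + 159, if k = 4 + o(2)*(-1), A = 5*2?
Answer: 3205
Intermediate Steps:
x(P) = 30
A = 10
o(g) = 3 - g
k = 3 (k = 4 + (3 - 1*2)*(-1) = 4 + (3 - 2)*(-1) = 4 + 1*(-1) = 4 - 1 = 3)
(k*(x(-4)² + A) + 316) + 159 = (3*(30² + 10) + 316) + 159 = (3*(900 + 10) + 316) + 159 = (3*910 + 316) + 159 = (2730 + 316) + 159 = 3046 + 159 = 3205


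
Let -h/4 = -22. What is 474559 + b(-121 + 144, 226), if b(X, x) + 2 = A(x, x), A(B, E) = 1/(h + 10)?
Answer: 46506587/98 ≈ 4.7456e+5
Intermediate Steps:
h = 88 (h = -4*(-22) = 88)
A(B, E) = 1/98 (A(B, E) = 1/(88 + 10) = 1/98)
b(X, x) = -195/98 (b(X, x) = -2 + 1/98 = -195/98)
474559 + b(-121 + 144, 226) = 474559 - 195/98 = 46506587/98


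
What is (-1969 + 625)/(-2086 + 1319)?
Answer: 1344/767 ≈ 1.7523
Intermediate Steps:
(-1969 + 625)/(-2086 + 1319) = -1344/(-767) = -1344*(-1/767) = 1344/767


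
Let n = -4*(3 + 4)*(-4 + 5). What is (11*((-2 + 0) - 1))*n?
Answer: 924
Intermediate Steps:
n = -28 ≈ -28.000
(11*((-2 + 0) - 1))*n = (11*((-2 + 0) - 1))*(-28) = (11*(-2 - 1))*(-28) = (11*(-3))*(-28) = -33*(-28) = 924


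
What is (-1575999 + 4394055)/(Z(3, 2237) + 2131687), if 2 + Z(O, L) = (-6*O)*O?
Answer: 2818056/2131631 ≈ 1.3220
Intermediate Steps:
Z(O, L) = -2 - 6*O**2 (Z(O, L) = -2 + (-6*O)*O = -2 - 6*O**2)
(-1575999 + 4394055)/(Z(3, 2237) + 2131687) = (-1575999 + 4394055)/((-2 - 6*3**2) + 2131687) = 2818056/((-2 - 6*9) + 2131687) = 2818056/((-2 - 54) + 2131687) = 2818056/(-56 + 2131687) = 2818056/2131631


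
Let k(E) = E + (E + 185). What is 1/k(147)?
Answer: 1/479 ≈ 0.0020877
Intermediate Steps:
k(E) = 185 + 2*E (k(E) = E + (185 + E) = 185 + 2*E)
1/k(147) = 1/(185 + 2*147) = 1/(185 + 294) = 1/479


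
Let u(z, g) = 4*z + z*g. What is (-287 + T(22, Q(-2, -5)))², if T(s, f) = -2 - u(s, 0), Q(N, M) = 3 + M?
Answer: 142129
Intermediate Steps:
u(z, g) = 4*z + g*z
T(s, f) = -2 - 4*s (T(s, f) = -2 - s*(4 + 0) = -2 - s*4 = -2 - 4*s)
(-287 + T(22, Q(-2, -5)))² = (-287 + (-2 - 4*22))² = (-287 + (-2 - 88))² = (-287 - 90)² = (-377)² = 142129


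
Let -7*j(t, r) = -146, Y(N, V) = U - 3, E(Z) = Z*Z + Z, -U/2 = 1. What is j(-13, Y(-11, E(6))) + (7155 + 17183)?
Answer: 170512/7 ≈ 24359.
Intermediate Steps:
U = -2 (U = -2*1 = -2)
E(Z) = Z + Z² (E(Z) = Z² + Z = Z + Z²)
Y(N, V) = -5 (Y(N, V) = -2 - 3 = -5)
j(t, r) = 146/7 (j(t, r) = -⅐*(-146) = 146/7)
j(-13, Y(-11, E(6))) + (7155 + 17183) = 146/7 + (7155 + 17183) = 146/7 + 24338 = 170512/7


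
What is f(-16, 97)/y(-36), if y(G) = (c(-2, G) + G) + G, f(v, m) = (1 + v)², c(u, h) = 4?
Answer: -225/68 ≈ -3.3088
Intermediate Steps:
y(G) = 4 + 2*G (y(G) = (4 + G) + G = 4 + 2*G)
f(-16, 97)/y(-36) = (1 - 16)²/(4 + 2*(-36)) = (-15)²/(4 - 72) = 225/(-68) = 225*(-1/68) = -225/68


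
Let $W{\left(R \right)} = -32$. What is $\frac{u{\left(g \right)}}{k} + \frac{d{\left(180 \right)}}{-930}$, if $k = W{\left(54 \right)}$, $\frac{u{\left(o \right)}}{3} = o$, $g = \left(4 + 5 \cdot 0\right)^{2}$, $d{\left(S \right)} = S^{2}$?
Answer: $- \frac{2253}{62} \approx -36.339$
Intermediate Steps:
$g = 16$ ($g = \left(4 + 0\right)^{2} = 4^{2} = 16$)
$u{\left(o \right)} = 3 o$
$k = -32$
$\frac{u{\left(g \right)}}{k} + \frac{d{\left(180 \right)}}{-930} = \frac{3 \cdot 16}{-32} + \frac{180^{2}}{-930} = 48 \left(- \frac{1}{32}\right) + 32400 \left(- \frac{1}{930}\right) = - \frac{3}{2} - \frac{1080}{31} = - \frac{2253}{62}$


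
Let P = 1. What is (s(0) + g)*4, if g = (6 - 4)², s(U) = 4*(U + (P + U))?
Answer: 32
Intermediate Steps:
s(U) = 4 + 8*U (s(U) = 4*(U + (1 + U)) = 4*(1 + 2*U) = 4 + 8*U)
g = 4 (g = 2² = 4)
(s(0) + g)*4 = ((4 + 8*0) + 4)*4 = ((4 + 0) + 4)*4 = (4 + 4)*4 = 8*4 = 32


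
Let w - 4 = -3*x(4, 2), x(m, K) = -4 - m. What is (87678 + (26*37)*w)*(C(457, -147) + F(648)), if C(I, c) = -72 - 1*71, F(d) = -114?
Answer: -29455798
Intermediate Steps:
C(I, c) = -143 (C(I, c) = -72 - 71 = -143)
w = 28 (w = 4 - 3*(-4 - 1*4) = 4 - 3*(-4 - 4) = 4 - 3*(-8) = 4 + 24 = 28)
(87678 + (26*37)*w)*(C(457, -147) + F(648)) = (87678 + (26*37)*28)*(-143 - 114) = (87678 + 962*28)*(-257) = (87678 + 26936)*(-257) = 114614*(-257) = -29455798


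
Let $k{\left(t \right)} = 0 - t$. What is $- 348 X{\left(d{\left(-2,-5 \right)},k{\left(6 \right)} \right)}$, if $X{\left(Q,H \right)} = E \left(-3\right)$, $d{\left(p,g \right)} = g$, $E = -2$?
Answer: $-2088$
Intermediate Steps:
$k{\left(t \right)} = - t$
$X{\left(Q,H \right)} = 6$ ($X{\left(Q,H \right)} = \left(-2\right) \left(-3\right) = 6$)
$- 348 X{\left(d{\left(-2,-5 \right)},k{\left(6 \right)} \right)} = \left(-348\right) 6 = -2088$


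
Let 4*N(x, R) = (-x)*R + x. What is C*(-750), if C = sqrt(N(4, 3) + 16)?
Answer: -750*sqrt(14) ≈ -2806.2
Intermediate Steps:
N(x, R) = x/4 - R*x/4 (N(x, R) = ((-x)*R + x)/4 = (-R*x + x)/4 = (x - R*x)/4 = x/4 - R*x/4)
C = sqrt(14) (C = sqrt((1/4)*4*(1 - 1*3) + 16) = sqrt((1/4)*4*(1 - 3) + 16) = sqrt((1/4)*4*(-2) + 16) = sqrt(-2 + 16) = sqrt(14) ≈ 3.7417)
C*(-750) = sqrt(14)*(-750) = -750*sqrt(14)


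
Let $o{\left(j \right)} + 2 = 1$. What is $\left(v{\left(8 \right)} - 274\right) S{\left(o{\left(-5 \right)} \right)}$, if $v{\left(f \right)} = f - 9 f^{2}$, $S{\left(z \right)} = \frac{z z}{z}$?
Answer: $842$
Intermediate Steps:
$o{\left(j \right)} = -1$ ($o{\left(j \right)} = -2 + 1 = -1$)
$S{\left(z \right)} = z$ ($S{\left(z \right)} = \frac{z^{2}}{z} = z$)
$\left(v{\left(8 \right)} - 274\right) S{\left(o{\left(-5 \right)} \right)} = \left(8 \left(1 - 72\right) - 274\right) \left(-1\right) = \left(8 \left(-71\right) - 274\right) \left(-1\right) = \left(-568 - 274\right) \left(-1\right) = \left(-842\right) \left(-1\right) = 842$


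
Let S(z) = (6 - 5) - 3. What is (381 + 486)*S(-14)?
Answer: -1734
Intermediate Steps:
S(z) = -2 (S(z) = 1 - 3 = -2)
(381 + 486)*S(-14) = (381 + 486)*(-2) = 867*(-2) = -1734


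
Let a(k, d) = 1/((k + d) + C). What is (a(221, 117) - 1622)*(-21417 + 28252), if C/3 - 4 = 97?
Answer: -7106356335/641 ≈ -1.1086e+7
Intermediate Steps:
C = 303 (C = 12 + 3*97 = 12 + 291 = 303)
a(k, d) = 1/(303 + d + k) (a(k, d) = 1/((k + d) + 303) = 1/((d + k) + 303) = 1/(303 + d + k))
(a(221, 117) - 1622)*(-21417 + 28252) = (1/(303 + 117 + 221) - 1622)*(-21417 + 28252) = (1/641 - 1622)*6835 = -1039701/641*6835 = -7106356335/641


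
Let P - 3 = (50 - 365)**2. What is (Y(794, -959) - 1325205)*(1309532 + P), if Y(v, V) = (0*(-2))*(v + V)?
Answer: -1866895795800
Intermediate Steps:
Y(v, V) = 0 (Y(v, V) = 0*(V + v) = 0)
P = 99228 (P = 3 + (50 - 365)**2 = 3 + (-315)**2 = 3 + 99225 = 99228)
(Y(794, -959) - 1325205)*(1309532 + P) = (0 - 1325205)*(1309532 + 99228) = -1325205*1408760 = -1866895795800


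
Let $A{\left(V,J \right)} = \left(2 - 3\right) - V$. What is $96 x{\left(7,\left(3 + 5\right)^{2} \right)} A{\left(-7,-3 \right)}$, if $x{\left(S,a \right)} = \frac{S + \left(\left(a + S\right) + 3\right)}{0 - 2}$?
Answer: $-23328$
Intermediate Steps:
$A{\left(V,J \right)} = -1 - V$ ($A{\left(V,J \right)} = \left(2 - 3\right) - V = -1 - V$)
$x{\left(S,a \right)} = - \frac{3}{2} - S - \frac{a}{2}$ ($x{\left(S,a \right)} = \frac{S + \left(\left(S + a\right) + 3\right)}{-2} = \left(S + \left(3 + S + a\right)\right) \left(- \frac{1}{2}\right) = \left(3 + a + 2 S\right) \left(- \frac{1}{2}\right) = - \frac{3}{2} - S - \frac{a}{2}$)
$96 x{\left(7,\left(3 + 5\right)^{2} \right)} A{\left(-7,-3 \right)} = 96 \left(- \frac{3}{2} - 7 - \frac{\left(3 + 5\right)^{2}}{2}\right) \left(-1 - -7\right) = 96 \left(- \frac{3}{2} - 7 - \frac{8^{2}}{2}\right) \left(-1 + 7\right) = 96 \left(- \frac{3}{2} - 7 - 32\right) 6 = 96 \left(- \frac{81}{2}\right) 6 = \left(-3888\right) 6 = -23328$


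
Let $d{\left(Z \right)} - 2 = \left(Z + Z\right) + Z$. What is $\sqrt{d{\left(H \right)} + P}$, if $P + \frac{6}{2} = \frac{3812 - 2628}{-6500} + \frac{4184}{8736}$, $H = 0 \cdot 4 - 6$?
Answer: $\frac{i \sqrt{3484829985}}{13650} \approx 4.3247 i$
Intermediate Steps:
$H = -6$ ($H = 0 - 6 = -6$)
$P = - \frac{368989}{136500}$ ($P = -3 + \left(\frac{3812 - 2628}{-6500} + \frac{4184}{8736}\right) = -3 + \left(1184 \left(- \frac{1}{6500}\right) + 4184 \cdot \frac{1}{8736}\right) = -3 + \left(- \frac{296}{1625} + \frac{523}{1092}\right) = -3 + \frac{40511}{136500} = - \frac{368989}{136500} \approx -2.7032$)
$d{\left(Z \right)} = 2 + 3 Z$ ($d{\left(Z \right)} = 2 + \left(\left(Z + Z\right) + Z\right) = 2 + \left(2 Z + Z\right) = 2 + 3 Z$)
$\sqrt{d{\left(H \right)} + P} = \sqrt{\left(2 + 3 \left(-6\right)\right) - \frac{368989}{136500}} = \sqrt{\left(2 - 18\right) - \frac{368989}{136500}} = \sqrt{-16 - \frac{368989}{136500}} = \sqrt{- \frac{2552989}{136500}} = \frac{i \sqrt{3484829985}}{13650}$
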